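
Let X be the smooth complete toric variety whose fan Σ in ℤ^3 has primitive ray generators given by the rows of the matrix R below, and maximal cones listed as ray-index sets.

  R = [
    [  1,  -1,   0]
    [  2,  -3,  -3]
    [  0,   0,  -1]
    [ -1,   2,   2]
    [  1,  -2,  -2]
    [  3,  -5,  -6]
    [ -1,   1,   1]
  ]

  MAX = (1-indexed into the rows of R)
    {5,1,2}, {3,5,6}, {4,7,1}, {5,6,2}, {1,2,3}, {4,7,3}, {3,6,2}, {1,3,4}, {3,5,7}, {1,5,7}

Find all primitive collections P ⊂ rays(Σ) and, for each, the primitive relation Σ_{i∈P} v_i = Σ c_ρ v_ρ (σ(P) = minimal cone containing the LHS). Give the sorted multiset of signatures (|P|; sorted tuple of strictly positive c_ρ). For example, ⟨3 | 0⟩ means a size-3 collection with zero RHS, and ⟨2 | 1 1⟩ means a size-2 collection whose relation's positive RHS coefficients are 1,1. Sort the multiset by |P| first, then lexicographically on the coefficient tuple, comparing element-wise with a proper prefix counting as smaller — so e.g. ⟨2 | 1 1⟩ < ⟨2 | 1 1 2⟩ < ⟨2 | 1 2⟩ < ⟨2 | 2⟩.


Σ has 9 primitive collections:

  {4,5}:  v_{4} + v_{5} = 0 — sig = ⟨2 | 0⟩
  {2,7}:  v_{2} + v_{7} = v_{5} — sig = ⟨2 | 1⟩
  {2,4}:  v_{2} + v_{4} = v_{1} + v_{3} — sig = ⟨2 | 1 1⟩
  {4,6}:  v_{4} + v_{6} = v_{2} + v_{3} — sig = ⟨2 | 1 1⟩
  {6,7}:  v_{6} + v_{7} = v_{3} + 2·v_{5} — sig = ⟨2 | 1 2⟩
  {1,6}:  v_{1} + v_{6} = 2·v_{2} — sig = ⟨2 | 2⟩
  {1,3,7}:  v_{1} + v_{3} + v_{7} = 0 — sig = ⟨3 | 0⟩
  {1,3,5}:  v_{1} + v_{3} + v_{5} = v_{2} — sig = ⟨3 | 1⟩
  {2,3,5}:  v_{2} + v_{3} + v_{5} = v_{6} — sig = ⟨3 | 1⟩

so the primitive-relation signature multiset is
[⟨2 | 0⟩, ⟨2 | 1⟩, ⟨2 | 1 1⟩, ⟨2 | 1 1⟩, ⟨2 | 1 2⟩, ⟨2 | 2⟩, ⟨3 | 0⟩, ⟨3 | 1⟩, ⟨3 | 1⟩]


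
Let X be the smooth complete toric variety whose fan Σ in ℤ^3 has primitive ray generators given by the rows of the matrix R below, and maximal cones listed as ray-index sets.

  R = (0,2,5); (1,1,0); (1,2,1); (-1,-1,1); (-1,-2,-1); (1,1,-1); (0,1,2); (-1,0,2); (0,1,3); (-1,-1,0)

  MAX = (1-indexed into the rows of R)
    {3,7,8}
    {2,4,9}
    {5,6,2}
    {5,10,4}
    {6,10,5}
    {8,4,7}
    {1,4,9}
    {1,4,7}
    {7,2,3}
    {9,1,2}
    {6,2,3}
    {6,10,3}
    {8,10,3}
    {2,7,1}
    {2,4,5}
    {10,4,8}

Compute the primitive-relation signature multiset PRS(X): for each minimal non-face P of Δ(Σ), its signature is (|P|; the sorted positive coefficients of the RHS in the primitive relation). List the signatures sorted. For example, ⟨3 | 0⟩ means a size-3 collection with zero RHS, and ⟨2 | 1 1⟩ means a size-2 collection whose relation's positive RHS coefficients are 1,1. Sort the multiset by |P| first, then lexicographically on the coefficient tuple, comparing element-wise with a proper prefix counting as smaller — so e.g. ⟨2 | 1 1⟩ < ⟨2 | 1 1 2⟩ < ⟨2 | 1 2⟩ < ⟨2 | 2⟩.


23 collections generate NE(X_Σ); each relation:

  P = {2,10}:  v_{2} + v_{10} = 0  so sig = ⟨2 | 0⟩
  P = {3,5}:  v_{3} + v_{5} = 0  so sig = ⟨2 | 0⟩
  P = {4,6}:  v_{4} + v_{6} = 0  so sig = ⟨2 | 0⟩
  P = {2,8}:  v_{2} + v_{8} = v_{7}  so sig = ⟨2 | 1⟩
  P = {3,4}:  v_{3} + v_{4} = v_{7}  so sig = ⟨2 | 1⟩
  P = {5,7}:  v_{5} + v_{7} = v_{4}  so sig = ⟨2 | 1⟩
  P = {6,7}:  v_{6} + v_{7} = v_{3}  so sig = ⟨2 | 1⟩
  P = {7,9}:  v_{7} + v_{9} = v_{1}  so sig = ⟨2 | 1⟩
  P = {7,10}:  v_{7} + v_{10} = v_{8}  so sig = ⟨2 | 1⟩
  P = {1,5}:  v_{1} + v_{5} = v_{4} + v_{9}  so sig = ⟨2 | 1 1⟩
  P = {5,8}:  v_{5} + v_{8} = v_{4} + v_{10}  so sig = ⟨2 | 1 1⟩
  P = {6,8}:  v_{6} + v_{8} = v_{3} + v_{10}  so sig = ⟨2 | 1 1⟩
  P = {6,9}:  v_{6} + v_{9} = v_{2} + v_{7}  so sig = ⟨2 | 1 1⟩
  P = {9,10}:  v_{9} + v_{10} = v_{4} + v_{7}  so sig = ⟨2 | 1 1⟩
  P = {1,6}:  v_{1} + v_{6} = v_{2} + 2·v_{7}  so sig = ⟨2 | 1 2⟩
  P = {1,10}:  v_{1} + v_{10} = v_{4} + 2·v_{7}  so sig = ⟨2 | 1 2⟩
  P = {3,9}:  v_{3} + v_{9} = v_{2} + 2·v_{7}  so sig = ⟨2 | 1 2⟩
  P = {5,9}:  v_{5} + v_{9} = v_{2} + 2·v_{4}  so sig = ⟨2 | 1 2⟩
  P = {8,9}:  v_{8} + v_{9} = v_{4} + 2·v_{7}  so sig = ⟨2 | 1 2⟩
  P = {1,3}:  v_{1} + v_{3} = v_{2} + 3·v_{7}  so sig = ⟨2 | 1 3⟩
  P = {1,8}:  v_{1} + v_{8} = v_{4} + 3·v_{7}  so sig = ⟨2 | 1 3⟩
  P = {2,4,7}:  v_{2} + v_{4} + v_{7} = v_{9}  so sig = ⟨3 | 1⟩
  P = {1,2,4}:  v_{1} + v_{2} + v_{4} = 2·v_{9}  so sig = ⟨3 | 2⟩

so the primitive-relation signature multiset is
{ ⟨2 | 0⟩ ×3,  ⟨2 | 1⟩ ×6,  ⟨2 | 1 1⟩ ×5,  ⟨2 | 1 2⟩ ×5,  ⟨2 | 1 3⟩ ×2,  ⟨3 | 1⟩,  ⟨3 | 2⟩ }


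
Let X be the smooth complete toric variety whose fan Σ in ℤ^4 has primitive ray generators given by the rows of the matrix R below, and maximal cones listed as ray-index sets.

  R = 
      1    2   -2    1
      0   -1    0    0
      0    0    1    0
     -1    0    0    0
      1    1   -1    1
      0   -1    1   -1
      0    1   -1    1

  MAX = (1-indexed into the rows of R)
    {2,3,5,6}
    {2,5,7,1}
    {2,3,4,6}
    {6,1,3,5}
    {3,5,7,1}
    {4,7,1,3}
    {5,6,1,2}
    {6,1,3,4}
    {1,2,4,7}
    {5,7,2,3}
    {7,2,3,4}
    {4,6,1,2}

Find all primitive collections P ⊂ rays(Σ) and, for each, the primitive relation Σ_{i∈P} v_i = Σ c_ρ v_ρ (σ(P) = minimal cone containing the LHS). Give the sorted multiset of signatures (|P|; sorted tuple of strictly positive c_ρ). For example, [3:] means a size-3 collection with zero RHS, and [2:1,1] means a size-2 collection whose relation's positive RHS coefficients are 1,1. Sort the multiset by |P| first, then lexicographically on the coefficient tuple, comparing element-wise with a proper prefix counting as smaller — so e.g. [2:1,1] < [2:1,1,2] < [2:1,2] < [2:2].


3 collections generate NE(X_Σ); each relation:

  • {6,7}:  v_{6} + v_{7} = 0  ⇒ sig = [2:]
  • {4,5}:  v_{4} + v_{5} = v_{7}  ⇒ sig = [2:1]
  • {1,2,3}:  v_{1} + v_{2} + v_{3} = v_{5}  ⇒ sig = [3:1]

Signatures (|P|; sorted positive RHS coefficients), sorted:
    |P|=2: 2 collections, coeffs (), (1)
    |P|=3: 1 collection, coeffs (1)


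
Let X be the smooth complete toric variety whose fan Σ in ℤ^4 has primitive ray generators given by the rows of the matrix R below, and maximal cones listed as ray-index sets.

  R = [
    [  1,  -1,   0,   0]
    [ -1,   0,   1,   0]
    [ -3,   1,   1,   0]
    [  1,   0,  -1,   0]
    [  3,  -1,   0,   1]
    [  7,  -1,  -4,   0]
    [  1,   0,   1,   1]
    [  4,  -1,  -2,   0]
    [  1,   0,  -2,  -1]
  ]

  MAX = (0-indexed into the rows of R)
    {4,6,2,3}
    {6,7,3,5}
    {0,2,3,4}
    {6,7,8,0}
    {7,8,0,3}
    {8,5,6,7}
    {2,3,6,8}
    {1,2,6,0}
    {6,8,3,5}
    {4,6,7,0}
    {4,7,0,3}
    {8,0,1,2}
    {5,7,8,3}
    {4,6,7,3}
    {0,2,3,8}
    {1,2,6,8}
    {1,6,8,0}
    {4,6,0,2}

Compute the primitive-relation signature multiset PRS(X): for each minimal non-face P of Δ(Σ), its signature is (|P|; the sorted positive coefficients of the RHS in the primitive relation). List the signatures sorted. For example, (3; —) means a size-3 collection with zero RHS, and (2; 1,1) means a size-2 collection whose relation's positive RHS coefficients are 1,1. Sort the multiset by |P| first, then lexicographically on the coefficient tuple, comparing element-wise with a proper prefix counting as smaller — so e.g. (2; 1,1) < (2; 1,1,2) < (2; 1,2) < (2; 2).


The 12 primitive collections of Σ (r=9, n=4):

  • {1,3}:  v_{1} + v_{3} = 0  →  sig = (2; —)
  • {2,7}:  v_{2} + v_{7} = v_{3}  →  sig = (2; 1)
  • {4,8}:  v_{4} + v_{8} = v_{7}  →  sig = (2; 1)
  • {1,4}:  v_{1} + v_{4} = v_{0} + v_{6}  →  sig = (2; 1,1)
  • {1,5}:  v_{1} + v_{5} = v_{6} + v_{7} + v_{8}  →  sig = (2; 1,1,1)
  • {1,7}:  v_{1} + v_{7} = v_{0} + v_{6} + v_{8}  →  sig = (2; 1,1,1)
  • {2,5}:  v_{2} + v_{5} = 2·v_{3} + v_{6} + v_{8}  →  sig = (2; 1,1,2)
  • {4,5}:  v_{4} + v_{5} = v_{3} + v_{6} + 2·v_{7}  →  sig = (2; 1,1,2)
  • {0,5}:  v_{0} + v_{5} = 2·v_{7}  →  sig = (2; 2)
  • {0,3,6}:  v_{0} + v_{3} + v_{6} = v_{4}  →  sig = (3; 1)
  • {0,2,6,8}:  v_{0} + v_{2} + v_{6} + v_{8} = 0  →  sig = (4; —)
  • {3,6,7,8}:  v_{3} + v_{6} + v_{7} + v_{8} = v_{5}  →  sig = (4; 1)

Signatures (|P|; sorted positive RHS coefficients), sorted:
    (2; —)
    (2; 1)
    (2; 1)
    (2; 1,1)
    (2; 1,1,1)
    (2; 1,1,1)
    (2; 1,1,2)
    (2; 1,1,2)
    (2; 2)
    (3; 1)
    (4; —)
    (4; 1)


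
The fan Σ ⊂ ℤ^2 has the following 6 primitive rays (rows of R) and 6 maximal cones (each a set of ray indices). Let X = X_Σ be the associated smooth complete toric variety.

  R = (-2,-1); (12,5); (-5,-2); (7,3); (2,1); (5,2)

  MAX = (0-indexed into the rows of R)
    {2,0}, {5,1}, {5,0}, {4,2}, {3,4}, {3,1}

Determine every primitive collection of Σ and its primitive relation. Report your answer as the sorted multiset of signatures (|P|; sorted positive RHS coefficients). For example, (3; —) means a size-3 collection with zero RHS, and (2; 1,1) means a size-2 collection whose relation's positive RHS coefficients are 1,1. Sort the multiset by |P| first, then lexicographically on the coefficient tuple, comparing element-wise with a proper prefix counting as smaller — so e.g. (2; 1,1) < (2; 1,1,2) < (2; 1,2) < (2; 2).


|primitive collections| = 9. Relations:

  • {0,4}:  v_{0} + v_{4} = 0 — sig = (2; —)
  • {2,5}:  v_{2} + v_{5} = 0 — sig = (2; —)
  • {0,3}:  v_{0} + v_{3} = v_{5} — sig = (2; 1)
  • {1,2}:  v_{1} + v_{2} = v_{3} — sig = (2; 1)
  • {2,3}:  v_{2} + v_{3} = v_{4} — sig = (2; 1)
  • {3,5}:  v_{3} + v_{5} = v_{1} — sig = (2; 1)
  • {4,5}:  v_{4} + v_{5} = v_{3} — sig = (2; 1)
  • {0,1}:  v_{0} + v_{1} = 2·v_{5} — sig = (2; 2)
  • {1,4}:  v_{1} + v_{4} = 2·v_{3} — sig = (2; 2)

Signatures (|P|; sorted positive RHS coefficients), sorted:
    (2; —)
    (2; —)
    (2; 1)
    (2; 1)
    (2; 1)
    (2; 1)
    (2; 1)
    (2; 2)
    (2; 2)


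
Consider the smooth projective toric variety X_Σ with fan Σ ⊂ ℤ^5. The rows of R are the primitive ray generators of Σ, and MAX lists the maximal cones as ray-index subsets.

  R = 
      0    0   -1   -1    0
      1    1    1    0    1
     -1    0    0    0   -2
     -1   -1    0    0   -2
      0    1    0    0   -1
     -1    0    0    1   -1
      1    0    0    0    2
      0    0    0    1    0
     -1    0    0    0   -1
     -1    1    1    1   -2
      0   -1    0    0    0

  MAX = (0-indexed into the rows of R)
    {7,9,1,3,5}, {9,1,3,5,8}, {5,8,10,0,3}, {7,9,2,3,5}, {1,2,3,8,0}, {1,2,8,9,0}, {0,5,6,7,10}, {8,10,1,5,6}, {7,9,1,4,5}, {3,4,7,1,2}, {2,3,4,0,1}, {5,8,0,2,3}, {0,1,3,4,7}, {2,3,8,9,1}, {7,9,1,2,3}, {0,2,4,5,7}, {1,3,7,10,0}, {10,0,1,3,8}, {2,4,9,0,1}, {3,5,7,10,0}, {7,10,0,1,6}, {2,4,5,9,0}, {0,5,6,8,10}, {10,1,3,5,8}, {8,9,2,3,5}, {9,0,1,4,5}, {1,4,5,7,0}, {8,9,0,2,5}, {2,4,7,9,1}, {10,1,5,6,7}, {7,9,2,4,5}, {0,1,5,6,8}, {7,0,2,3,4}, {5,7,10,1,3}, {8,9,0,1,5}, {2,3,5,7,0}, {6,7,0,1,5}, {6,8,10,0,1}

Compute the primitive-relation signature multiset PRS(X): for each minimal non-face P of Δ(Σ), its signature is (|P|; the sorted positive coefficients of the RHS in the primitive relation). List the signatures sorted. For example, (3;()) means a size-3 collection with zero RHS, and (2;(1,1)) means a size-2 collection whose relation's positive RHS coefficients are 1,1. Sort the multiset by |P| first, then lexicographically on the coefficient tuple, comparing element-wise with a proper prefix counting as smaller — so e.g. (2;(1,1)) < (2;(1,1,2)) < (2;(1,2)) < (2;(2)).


The 17 primitive collections of Σ (r=11, n=5):

  • {2,6}:  v_{2} + v_{6} = 0 — sig = (2;())
  • {2,10}:  v_{2} + v_{10} = v_{3} — sig = (2;(1))
  • {3,6}:  v_{3} + v_{6} = v_{10} — sig = (2;(1))
  • {7,8}:  v_{7} + v_{8} = v_{5} — sig = (2;(1))
  • {4,8}:  v_{4} + v_{8} = v_{0} + v_{9} — sig = (2;(1,1))
  • {6,9}:  v_{6} + v_{9} = v_{1} + v_{5} — sig = (2;(1,1))
  • {4,6}:  v_{4} + v_{6} = v_{0} + v_{1} + v_{7} — sig = (2;(1,1,1))
  • {9,10}:  v_{9} + v_{10} = v_{1} + v_{3} + v_{5} — sig = (2;(1,1,1))
  • {4,10}:  v_{4} + v_{10} = v_{0} + v_{1} + v_{3} + v_{7} — sig = (2;(1,1,1,1))
  • {1,2,5}:  v_{1} + v_{2} + v_{5} = v_{9} — sig = (3;(1))
  • {0,7,9}:  v_{0} + v_{7} + v_{9} = v_{4} + v_{5} — sig = (3;(1,1))
  • {3,4,9}:  v_{3} + v_{4} + v_{9} = v_{1} + 3·v_{2} + v_{7} — sig = (3;(1,1,3))
  • {3,4,5}:  v_{3} + v_{4} + v_{5} = 2·v_{2} + v_{7} — sig = (3;(1,2))
  • {0,3,9}:  v_{0} + v_{3} + v_{9} = 2·v_{2} — sig = (3;(2))
  • {0,1,5,10}:  v_{0} + v_{1} + v_{5} + v_{10} = 0 — sig = (4;())
  • {0,1,2,7}:  v_{0} + v_{1} + v_{2} + v_{7} = v_{4} — sig = (4;(1))
  • {0,1,3,5}:  v_{0} + v_{1} + v_{3} + v_{5} = v_{2} — sig = (4;(1))

Sorted signature multiset PRS(X):
    (2;())
    (2;(1))
    (2;(1))
    (2;(1))
    (2;(1,1))
    (2;(1,1))
    (2;(1,1,1))
    (2;(1,1,1))
    (2;(1,1,1,1))
    (3;(1))
    (3;(1,1))
    (3;(1,1,3))
    (3;(1,2))
    (3;(2))
    (4;())
    (4;(1))
    (4;(1))


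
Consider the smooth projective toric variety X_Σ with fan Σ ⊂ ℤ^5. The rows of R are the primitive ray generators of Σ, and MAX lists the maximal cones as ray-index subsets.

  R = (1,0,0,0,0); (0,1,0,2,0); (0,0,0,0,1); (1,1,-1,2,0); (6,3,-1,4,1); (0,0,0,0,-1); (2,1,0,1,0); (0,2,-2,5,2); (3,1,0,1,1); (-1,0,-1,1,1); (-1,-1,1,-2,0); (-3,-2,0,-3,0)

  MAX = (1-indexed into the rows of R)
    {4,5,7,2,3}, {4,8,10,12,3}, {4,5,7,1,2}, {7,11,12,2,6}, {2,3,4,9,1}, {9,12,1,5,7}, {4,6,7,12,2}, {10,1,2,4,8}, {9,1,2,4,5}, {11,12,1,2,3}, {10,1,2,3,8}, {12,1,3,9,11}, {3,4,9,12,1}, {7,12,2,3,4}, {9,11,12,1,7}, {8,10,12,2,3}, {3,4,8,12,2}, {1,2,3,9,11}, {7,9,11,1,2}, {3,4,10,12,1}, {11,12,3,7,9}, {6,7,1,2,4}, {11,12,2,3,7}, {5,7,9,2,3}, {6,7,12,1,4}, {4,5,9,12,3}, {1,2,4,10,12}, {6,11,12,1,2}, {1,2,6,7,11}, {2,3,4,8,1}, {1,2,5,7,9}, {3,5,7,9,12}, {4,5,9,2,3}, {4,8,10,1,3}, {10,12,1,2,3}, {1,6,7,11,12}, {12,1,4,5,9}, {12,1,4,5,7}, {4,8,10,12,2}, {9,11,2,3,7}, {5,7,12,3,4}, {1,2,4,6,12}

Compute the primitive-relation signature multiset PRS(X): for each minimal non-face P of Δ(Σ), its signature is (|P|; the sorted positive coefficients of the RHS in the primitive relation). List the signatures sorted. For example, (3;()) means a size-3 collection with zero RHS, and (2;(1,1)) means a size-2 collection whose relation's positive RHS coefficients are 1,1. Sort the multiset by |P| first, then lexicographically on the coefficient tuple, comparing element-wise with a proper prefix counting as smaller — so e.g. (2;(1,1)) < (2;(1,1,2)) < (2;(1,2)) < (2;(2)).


Minimal non-faces — 24 found among 12 rays, 42 max cones:

  {3,6}:  v_{3} + v_{6} = 0 ; sig = (2;())
  {4,11}:  v_{4} + v_{11} = 0 ; sig = (2;())
  {5,11}:  v_{5} + v_{11} = v_{7} + v_{9} ; sig = (2;(1,1))
  {6,9}:  v_{6} + v_{9} = v_{1} + v_{7} ; sig = (2;(1,1))
  {7,10}:  v_{7} + v_{10} = v_{3} + v_{4} ; sig = (2;(1,1))
  {6,8}:  v_{6} + v_{8} = v_{2} + v_{4} + v_{10} ; sig = (2;(1,1,1))
  {8,11}:  v_{8} + v_{11} = v_{2} + v_{3} + v_{10} ; sig = (2;(1,1,1))
  {6,10}:  v_{6} + v_{10} = v_{1} + v_{2} + v_{4} + v_{12} ; sig = (2;(1,1,1,1))
  {10,11}:  v_{10} + v_{11} = v_{1} + v_{2} + v_{3} + v_{12} ; sig = (2;(1,1,1,1))
  {5,6}:  v_{5} + v_{6} = v_{1} + v_{4} + 2·v_{7} ; sig = (2;(1,1,2))
  {5,10}:  v_{5} + v_{10} = v_{3} + 2·v_{4} + v_{9} ; sig = (2;(1,1,2))
  {9,10}:  v_{9} + v_{10} = v_{1} + 2·v_{3} + v_{4} ; sig = (2;(1,1,2))
  {5,8}:  v_{5} + v_{8} = v_{2} + 2·v_{3} + 3·v_{4} + v_{9} ; sig = (2;(1,1,2,3))
  {8,9}:  v_{8} + v_{9} = v_{1} + v_{2} + 3·v_{3} + 2·v_{4} ; sig = (2;(1,1,2,3))
  {7,8}:  v_{7} + v_{8} = v_{2} + 2·v_{3} + 2·v_{4} ; sig = (2;(1,2,2))
  {1,3,7}:  v_{1} + v_{3} + v_{7} = v_{9} ; sig = (3;(1))
  {2,9,12}:  v_{2} + v_{9} + v_{12} = v_{3} ; sig = (3;(1))
  {4,7,9}:  v_{4} + v_{7} + v_{9} = v_{5} ; sig = (3;(1))
  {2,5,12}:  v_{2} + v_{5} + v_{12} = v_{3} + v_{4} + v_{7} ; sig = (3;(1,1,1))
  {1,3,5}:  v_{1} + v_{3} + v_{5} = v_{4} + 2·v_{9} ; sig = (3;(1,2))
  {1,8,12}:  v_{1} + v_{8} + v_{12} = 2·v_{10} ; sig = (3;(2))
  {1,2,7,12}:  v_{1} + v_{2} + v_{7} + v_{12} = 0 ; sig = (4;())
  {2,3,4,10}:  v_{2} + v_{3} + v_{4} + v_{10} = v_{8} ; sig = (4;(1))
  {1,2,3,4,12}:  v_{1} + v_{2} + v_{3} + v_{4} + v_{12} = v_{10} ; sig = (5;(1))

Signatures (|P|; sorted positive RHS coefficients), sorted:
    (2;())
    (2;())
    (2;(1,1))
    (2;(1,1))
    (2;(1,1))
    (2;(1,1,1))
    (2;(1,1,1))
    (2;(1,1,1,1))
    (2;(1,1,1,1))
    (2;(1,1,2))
    (2;(1,1,2))
    (2;(1,1,2))
    (2;(1,1,2,3))
    (2;(1,1,2,3))
    (2;(1,2,2))
    (3;(1))
    (3;(1))
    (3;(1))
    (3;(1,1,1))
    (3;(1,2))
    (3;(2))
    (4;())
    (4;(1))
    (5;(1))


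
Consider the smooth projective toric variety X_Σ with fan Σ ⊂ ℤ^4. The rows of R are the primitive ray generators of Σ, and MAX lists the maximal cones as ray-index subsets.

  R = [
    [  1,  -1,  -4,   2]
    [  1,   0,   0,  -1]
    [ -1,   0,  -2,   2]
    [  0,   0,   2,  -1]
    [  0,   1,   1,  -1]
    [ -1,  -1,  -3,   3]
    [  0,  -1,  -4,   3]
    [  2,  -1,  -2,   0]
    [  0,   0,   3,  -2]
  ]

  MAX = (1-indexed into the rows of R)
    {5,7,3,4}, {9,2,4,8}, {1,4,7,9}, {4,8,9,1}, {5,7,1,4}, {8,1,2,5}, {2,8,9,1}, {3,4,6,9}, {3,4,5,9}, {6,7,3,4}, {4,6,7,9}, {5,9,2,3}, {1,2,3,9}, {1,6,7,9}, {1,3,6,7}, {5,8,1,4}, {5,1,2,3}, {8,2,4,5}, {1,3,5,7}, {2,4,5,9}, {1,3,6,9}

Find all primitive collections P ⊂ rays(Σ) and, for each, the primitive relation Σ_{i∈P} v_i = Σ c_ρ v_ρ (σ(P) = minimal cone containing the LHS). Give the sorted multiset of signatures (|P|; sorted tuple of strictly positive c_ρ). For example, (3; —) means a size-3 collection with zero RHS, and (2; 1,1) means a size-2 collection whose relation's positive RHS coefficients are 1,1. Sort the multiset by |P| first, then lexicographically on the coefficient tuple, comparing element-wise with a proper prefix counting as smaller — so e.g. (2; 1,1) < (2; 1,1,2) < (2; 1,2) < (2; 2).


The 14 primitive collections of Σ (r=9, n=4):

  {2,7}:  v_{2} + v_{7} = v_{1}  ⟹  sig = (2; 1)
  {3,8}:  v_{3} + v_{8} = v_{1}  ⟹  sig = (2; 1)
  {5,6}:  v_{5} + v_{6} = v_{3}  ⟹  sig = (2; 1)
  {2,6}:  v_{2} + v_{6} = v_{1} + v_{3} + v_{9}  ⟹  sig = (2; 1,1,1)
  {6,8}:  v_{6} + v_{8} = v_{1} + v_{7} + v_{9}  ⟹  sig = (2; 1,1,1)
  {7,8}:  v_{7} + v_{8} = 2·v_{1} + v_{4}  ⟹  sig = (2; 1,2)
  {2,3,4}:  v_{2} + v_{3} + v_{4} = 0  ⟹  sig = (3; —)
  {5,7,9}:  v_{5} + v_{7} + v_{9} = 0  ⟹  sig = (3; —)
  {1,2,4}:  v_{1} + v_{2} + v_{4} = v_{8}  ⟹  sig = (3; 1)
  {1,3,4}:  v_{1} + v_{3} + v_{4} = v_{7}  ⟹  sig = (3; 1)
  {1,5,9}:  v_{1} + v_{5} + v_{9} = v_{2}  ⟹  sig = (3; 1)
  {3,7,9}:  v_{3} + v_{7} + v_{9} = v_{6}  ⟹  sig = (3; 1)
  {1,4,6}:  v_{1} + v_{4} + v_{6} = 2·v_{7} + v_{9}  ⟹  sig = (3; 1,2)
  {5,8,9}:  v_{5} + v_{8} + v_{9} = 2·v_{2} + v_{4}  ⟹  sig = (3; 1,2)

so the primitive-relation signature multiset is
[(2; 1), (2; 1), (2; 1), (2; 1,1,1), (2; 1,1,1), (2; 1,2), (3; —), (3; —), (3; 1), (3; 1), (3; 1), (3; 1), (3; 1,2), (3; 1,2)]


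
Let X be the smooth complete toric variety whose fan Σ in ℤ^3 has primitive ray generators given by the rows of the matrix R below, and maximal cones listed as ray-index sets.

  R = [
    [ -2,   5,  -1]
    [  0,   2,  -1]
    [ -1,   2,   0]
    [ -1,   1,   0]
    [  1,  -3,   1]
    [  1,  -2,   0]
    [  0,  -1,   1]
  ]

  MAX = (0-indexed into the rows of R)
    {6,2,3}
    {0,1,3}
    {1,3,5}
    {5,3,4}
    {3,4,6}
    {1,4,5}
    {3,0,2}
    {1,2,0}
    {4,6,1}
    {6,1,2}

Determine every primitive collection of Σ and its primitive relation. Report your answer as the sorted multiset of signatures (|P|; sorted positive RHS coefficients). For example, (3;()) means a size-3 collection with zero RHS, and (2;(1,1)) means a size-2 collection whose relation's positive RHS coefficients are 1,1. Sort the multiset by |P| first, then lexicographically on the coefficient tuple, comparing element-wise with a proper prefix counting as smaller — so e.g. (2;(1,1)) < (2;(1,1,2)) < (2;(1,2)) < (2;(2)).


|primitive collections| = 9. Relations:

  • {2,5}:  v_{2} + v_{5} = 0  so sig = (2;())
  • {0,4}:  v_{0} + v_{4} = v_{2}  so sig = (2;(1))
  • {2,4}:  v_{2} + v_{4} = v_{6}  so sig = (2;(1))
  • {5,6}:  v_{5} + v_{6} = v_{4}  so sig = (2;(1))
  • {0,5}:  v_{0} + v_{5} = v_{1} + v_{3}  so sig = (2;(1,1))
  • {0,6}:  v_{0} + v_{6} = 2·v_{2}  so sig = (2;(2))
  • {1,3,4}:  v_{1} + v_{3} + v_{4} = 0  so sig = (3;())
  • {1,2,3}:  v_{1} + v_{2} + v_{3} = v_{0}  so sig = (3;(1))
  • {1,3,6}:  v_{1} + v_{3} + v_{6} = v_{2}  so sig = (3;(1))

Signatures (|P|; sorted positive RHS coefficients), sorted:
    (2;())
    (2;(1))
    (2;(1))
    (2;(1))
    (2;(1,1))
    (2;(2))
    (3;())
    (3;(1))
    (3;(1))


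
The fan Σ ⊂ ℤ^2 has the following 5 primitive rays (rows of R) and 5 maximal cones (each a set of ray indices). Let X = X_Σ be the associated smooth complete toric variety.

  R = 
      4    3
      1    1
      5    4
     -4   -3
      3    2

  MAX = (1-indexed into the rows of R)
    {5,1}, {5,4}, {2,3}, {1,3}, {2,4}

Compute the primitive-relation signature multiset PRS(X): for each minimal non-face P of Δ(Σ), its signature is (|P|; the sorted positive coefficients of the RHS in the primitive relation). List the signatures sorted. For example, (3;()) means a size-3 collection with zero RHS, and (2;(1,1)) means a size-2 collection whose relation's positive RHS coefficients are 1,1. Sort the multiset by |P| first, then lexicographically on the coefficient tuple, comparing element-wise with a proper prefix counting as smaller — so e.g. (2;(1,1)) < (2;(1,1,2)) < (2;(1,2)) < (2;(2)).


Primitive collections (5):

  • {1,4}:  v_{1} + v_{4} = 0 ; sig = (2;())
  • {1,2}:  v_{1} + v_{2} = v_{3} ; sig = (2;(1))
  • {2,5}:  v_{2} + v_{5} = v_{1} ; sig = (2;(1))
  • {3,4}:  v_{3} + v_{4} = v_{2} ; sig = (2;(1))
  • {3,5}:  v_{3} + v_{5} = 2·v_{1} ; sig = (2;(2))

Hence PRS(X_Σ) =
[(2;()), (2;(1)), (2;(1)), (2;(1)), (2;(2))]


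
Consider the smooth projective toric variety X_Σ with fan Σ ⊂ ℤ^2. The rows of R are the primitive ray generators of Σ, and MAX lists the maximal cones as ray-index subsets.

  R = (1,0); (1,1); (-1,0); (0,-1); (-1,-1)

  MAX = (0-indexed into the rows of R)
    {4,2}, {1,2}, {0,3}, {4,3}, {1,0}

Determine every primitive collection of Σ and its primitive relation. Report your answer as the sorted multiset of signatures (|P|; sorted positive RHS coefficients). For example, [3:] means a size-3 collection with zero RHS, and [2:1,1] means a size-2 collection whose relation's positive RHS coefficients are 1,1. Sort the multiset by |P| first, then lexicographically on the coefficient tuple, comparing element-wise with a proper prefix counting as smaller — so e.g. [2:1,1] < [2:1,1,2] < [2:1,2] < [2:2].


Δ(Σ) — 5 vertices, 5 min non-faces:

  P={0,2}:  v_{0} + v_{2} = 0  ⇒ sig = [2:]
  P={1,4}:  v_{1} + v_{4} = 0  ⇒ sig = [2:]
  P={0,4}:  v_{0} + v_{4} = v_{3}  ⇒ sig = [2:1]
  P={1,3}:  v_{1} + v_{3} = v_{0}  ⇒ sig = [2:1]
  P={2,3}:  v_{2} + v_{3} = v_{4}  ⇒ sig = [2:1]

Sorted signature multiset PRS(X):
{ [2:] ×2,  [2:1] ×3 }


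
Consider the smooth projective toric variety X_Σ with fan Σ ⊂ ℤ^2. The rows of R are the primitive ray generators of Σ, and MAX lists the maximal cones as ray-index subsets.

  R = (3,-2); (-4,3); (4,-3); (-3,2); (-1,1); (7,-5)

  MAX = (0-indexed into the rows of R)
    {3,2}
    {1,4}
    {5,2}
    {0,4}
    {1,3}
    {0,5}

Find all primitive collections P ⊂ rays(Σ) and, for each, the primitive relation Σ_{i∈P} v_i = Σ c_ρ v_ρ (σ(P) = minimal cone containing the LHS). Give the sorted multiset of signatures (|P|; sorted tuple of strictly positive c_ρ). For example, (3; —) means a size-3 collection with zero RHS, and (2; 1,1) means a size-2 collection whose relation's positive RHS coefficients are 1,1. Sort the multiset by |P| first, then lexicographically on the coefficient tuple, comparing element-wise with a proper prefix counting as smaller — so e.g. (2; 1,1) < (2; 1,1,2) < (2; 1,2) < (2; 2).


9 collections generate NE(X_Σ); each relation:

  P = {0,3}:  v_{0} + v_{3} = 0  ⇒ sig = (2; —)
  P = {1,2}:  v_{1} + v_{2} = 0  ⇒ sig = (2; —)
  P = {0,1}:  v_{0} + v_{1} = v_{4}  ⇒ sig = (2; 1)
  P = {0,2}:  v_{0} + v_{2} = v_{5}  ⇒ sig = (2; 1)
  P = {1,5}:  v_{1} + v_{5} = v_{0}  ⇒ sig = (2; 1)
  P = {2,4}:  v_{2} + v_{4} = v_{0}  ⇒ sig = (2; 1)
  P = {3,4}:  v_{3} + v_{4} = v_{1}  ⇒ sig = (2; 1)
  P = {3,5}:  v_{3} + v_{5} = v_{2}  ⇒ sig = (2; 1)
  P = {4,5}:  v_{4} + v_{5} = 2·v_{0}  ⇒ sig = (2; 2)

so the primitive-relation signature multiset is
{ (2; —) ×2,  (2; 1) ×6,  (2; 2) }


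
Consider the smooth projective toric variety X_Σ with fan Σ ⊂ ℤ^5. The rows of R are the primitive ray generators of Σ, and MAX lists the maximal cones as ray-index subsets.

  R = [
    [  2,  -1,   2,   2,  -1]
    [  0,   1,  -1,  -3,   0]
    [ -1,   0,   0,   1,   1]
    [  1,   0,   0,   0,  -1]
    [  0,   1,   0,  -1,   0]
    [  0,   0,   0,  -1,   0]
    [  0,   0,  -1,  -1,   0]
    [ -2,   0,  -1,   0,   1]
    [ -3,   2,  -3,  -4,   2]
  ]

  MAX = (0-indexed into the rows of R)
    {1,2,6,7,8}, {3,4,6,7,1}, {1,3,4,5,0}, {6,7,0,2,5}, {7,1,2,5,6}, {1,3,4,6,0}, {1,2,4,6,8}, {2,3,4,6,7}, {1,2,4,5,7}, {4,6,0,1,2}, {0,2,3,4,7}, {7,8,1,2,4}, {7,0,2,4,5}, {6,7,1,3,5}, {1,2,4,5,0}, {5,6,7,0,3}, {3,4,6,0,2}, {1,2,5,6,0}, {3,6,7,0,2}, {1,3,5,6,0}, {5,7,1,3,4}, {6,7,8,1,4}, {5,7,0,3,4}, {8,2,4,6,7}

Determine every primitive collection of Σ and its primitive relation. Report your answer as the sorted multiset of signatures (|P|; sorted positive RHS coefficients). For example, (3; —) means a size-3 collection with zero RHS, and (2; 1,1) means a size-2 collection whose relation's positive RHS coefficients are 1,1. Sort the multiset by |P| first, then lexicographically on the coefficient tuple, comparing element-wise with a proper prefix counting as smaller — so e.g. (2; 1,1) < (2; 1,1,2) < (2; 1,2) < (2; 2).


Primitive collections (9):

  • {0,8}:  v_{0} + v_{8} = v_{1} + v_{2} — sig = (2; 1,1)
  • {5,8}:  v_{5} + v_{8} = 2·v_{1} + v_{2} + v_{7} — sig = (2; 1,1,2)
  • {3,8}:  v_{3} + v_{8} = 2·v_{4} + 2·v_{6} + v_{7} — sig = (2; 1,2,2)
  • {2,3,5}:  v_{2} + v_{3} + v_{5} = 0 — sig = (3; —)
  • {0,1,7}:  v_{0} + v_{1} + v_{7} = v_{5} — sig = (3; 1)
  • {4,5,6}:  v_{4} + v_{5} + v_{6} = v_{1} — sig = (3; 1)
  • {1,2,3}:  v_{1} + v_{2} + v_{3} = v_{4} + v_{6} — sig = (3; 1,1)
  • {0,4,6,7}:  v_{0} + v_{4} + v_{6} + v_{7} = 0 — sig = (4; —)
  • {1,2,4,6,7}:  v_{1} + v_{2} + v_{4} + v_{6} + v_{7} = v_{8} — sig = (5; 1)

Signatures (|P|; sorted positive RHS coefficients), sorted:
{ (2; 1,1),  (2; 1,1,2),  (2; 1,2,2),  (3; —),  (3; 1) ×2,  (3; 1,1),  (4; —),  (5; 1) }


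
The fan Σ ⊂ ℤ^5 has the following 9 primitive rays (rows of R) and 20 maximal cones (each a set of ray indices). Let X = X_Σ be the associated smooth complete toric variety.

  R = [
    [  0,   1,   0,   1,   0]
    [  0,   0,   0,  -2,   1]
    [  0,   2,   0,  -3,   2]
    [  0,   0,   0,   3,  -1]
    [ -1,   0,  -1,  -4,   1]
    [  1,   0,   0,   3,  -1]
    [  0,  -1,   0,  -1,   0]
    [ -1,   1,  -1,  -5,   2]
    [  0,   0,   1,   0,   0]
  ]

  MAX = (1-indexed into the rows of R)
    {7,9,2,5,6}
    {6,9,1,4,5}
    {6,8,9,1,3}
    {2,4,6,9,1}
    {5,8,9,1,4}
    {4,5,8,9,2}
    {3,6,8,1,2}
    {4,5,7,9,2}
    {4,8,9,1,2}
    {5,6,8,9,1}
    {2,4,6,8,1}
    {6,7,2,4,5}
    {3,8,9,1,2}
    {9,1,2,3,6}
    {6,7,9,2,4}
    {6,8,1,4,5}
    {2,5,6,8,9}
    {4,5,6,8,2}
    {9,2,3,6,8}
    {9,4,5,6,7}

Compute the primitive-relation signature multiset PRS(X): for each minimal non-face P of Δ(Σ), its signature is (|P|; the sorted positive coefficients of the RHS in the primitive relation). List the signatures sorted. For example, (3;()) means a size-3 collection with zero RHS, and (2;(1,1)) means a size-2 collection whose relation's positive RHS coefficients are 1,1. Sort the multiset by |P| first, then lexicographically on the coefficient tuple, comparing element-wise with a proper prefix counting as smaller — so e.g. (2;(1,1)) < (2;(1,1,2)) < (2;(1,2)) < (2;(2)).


9 collections generate NE(X_Σ); each relation:

  P = {1,7}:  v_{1} + v_{7} = 0  ⇒ sig = (2;())
  P = {7,8}:  v_{7} + v_{8} = v_{2} + v_{5}  ⇒ sig = (2;(1,1))
  P = {3,7}:  v_{3} + v_{7} = v_{2} + v_{6} + v_{8} + v_{9}  ⇒ sig = (2;(1,1,1,1))
  P = {3,5}:  v_{3} + v_{5} = v_{6} + 2·v_{8} + v_{9}  ⇒ sig = (2;(1,1,2))
  P = {3,4}:  v_{3} + v_{4} = 2·v_{1} + v_{2}  ⇒ sig = (2;(1,2))
  P = {1,2,5}:  v_{1} + v_{2} + v_{5} = v_{8}  ⇒ sig = (3;(1))
  P = {4,6,8,9}:  v_{4} + v_{6} + v_{8} + v_{9} = v_{1}  ⇒ sig = (4;(1))
  P = {2,4,5,6,9}:  v_{2} + v_{4} + v_{5} + v_{6} + v_{9} = 0  ⇒ sig = (5;())
  P = {1,2,6,8,9}:  v_{1} + v_{2} + v_{6} + v_{8} + v_{9} = v_{3}  ⇒ sig = (5;(1))

so the primitive-relation signature multiset is
{ (2;()),  (2;(1,1)),  (2;(1,1,1,1)),  (2;(1,1,2)),  (2;(1,2)),  (3;(1)),  (4;(1)),  (5;()),  (5;(1)) }


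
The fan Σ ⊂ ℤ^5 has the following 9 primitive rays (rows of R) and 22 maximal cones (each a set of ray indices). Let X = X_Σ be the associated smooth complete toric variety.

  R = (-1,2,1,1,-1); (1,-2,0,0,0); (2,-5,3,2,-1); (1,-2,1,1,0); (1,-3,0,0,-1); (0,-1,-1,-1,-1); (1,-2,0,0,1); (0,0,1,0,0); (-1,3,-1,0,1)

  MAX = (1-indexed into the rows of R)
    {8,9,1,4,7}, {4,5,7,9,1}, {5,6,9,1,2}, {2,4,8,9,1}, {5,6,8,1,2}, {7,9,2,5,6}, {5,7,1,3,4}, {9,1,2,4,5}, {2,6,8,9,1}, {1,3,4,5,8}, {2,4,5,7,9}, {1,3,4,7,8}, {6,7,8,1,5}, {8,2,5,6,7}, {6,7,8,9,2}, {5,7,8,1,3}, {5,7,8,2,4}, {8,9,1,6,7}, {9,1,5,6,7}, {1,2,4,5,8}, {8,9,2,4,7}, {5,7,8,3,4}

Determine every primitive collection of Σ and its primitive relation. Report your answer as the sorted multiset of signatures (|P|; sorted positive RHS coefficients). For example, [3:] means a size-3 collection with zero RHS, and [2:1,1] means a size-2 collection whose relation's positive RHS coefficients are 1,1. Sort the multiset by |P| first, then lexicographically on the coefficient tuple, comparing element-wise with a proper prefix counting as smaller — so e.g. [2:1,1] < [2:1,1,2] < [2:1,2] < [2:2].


7 collections generate NE(X_Σ); each relation:

  {4,6}:  v_{4} + v_{6} = v_{5} ; sig = [2:1]
  {3,9}:  v_{3} + v_{9} = v_{1} + v_{4} + v_{7} ; sig = [2:1,1,1]
  {3,6}:  v_{3} + v_{6} = v_{1} + 2·v_{5} + v_{7} + v_{8} ; sig = [2:1,1,1,2]
  {2,3}:  v_{2} + v_{3} = 2·v_{4} + v_{5} + v_{8} ; sig = [2:1,1,2]
  {5,8,9}:  v_{5} + v_{8} + v_{9} = 0 ; sig = [3:]
  {1,2,7}:  v_{1} + v_{2} + v_{7} = v_{4} ; sig = [3:1]
  {1,4,5,7,8}:  v_{1} + v_{4} + v_{5} + v_{7} + v_{8} = v_{3} ; sig = [5:1]

Signatures (|P|; sorted positive RHS coefficients), sorted:
[[2:1], [2:1,1,1], [2:1,1,1,2], [2:1,1,2], [3:], [3:1], [5:1]]


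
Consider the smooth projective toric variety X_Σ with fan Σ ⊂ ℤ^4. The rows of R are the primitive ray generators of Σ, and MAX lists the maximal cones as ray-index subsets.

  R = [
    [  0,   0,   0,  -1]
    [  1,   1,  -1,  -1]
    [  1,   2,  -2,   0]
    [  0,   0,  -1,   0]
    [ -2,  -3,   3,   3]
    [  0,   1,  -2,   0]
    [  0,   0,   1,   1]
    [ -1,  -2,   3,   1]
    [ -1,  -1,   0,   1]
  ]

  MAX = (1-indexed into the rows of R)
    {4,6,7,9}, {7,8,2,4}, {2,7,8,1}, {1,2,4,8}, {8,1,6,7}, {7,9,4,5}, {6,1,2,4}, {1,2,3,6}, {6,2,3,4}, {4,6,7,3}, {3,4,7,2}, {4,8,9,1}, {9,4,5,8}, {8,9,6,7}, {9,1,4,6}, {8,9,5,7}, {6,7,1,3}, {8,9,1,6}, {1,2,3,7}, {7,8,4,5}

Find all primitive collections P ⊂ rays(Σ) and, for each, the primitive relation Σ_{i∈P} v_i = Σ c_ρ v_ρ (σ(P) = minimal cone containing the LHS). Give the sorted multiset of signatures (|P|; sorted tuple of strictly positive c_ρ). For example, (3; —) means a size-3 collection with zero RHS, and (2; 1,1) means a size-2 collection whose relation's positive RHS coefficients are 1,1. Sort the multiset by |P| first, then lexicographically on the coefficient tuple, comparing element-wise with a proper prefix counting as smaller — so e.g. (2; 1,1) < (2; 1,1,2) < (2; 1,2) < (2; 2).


Minimal non-faces — 14 found among 9 rays, 20 max cones:

  {2,9}:  v_{2} + v_{9} = v_{4}  ⇒ sig = (2; 1)
  {3,8}:  v_{3} + v_{8} = v_{7}  ⇒ sig = (2; 1)
  {1,5}:  v_{1} + v_{5} = v_{8} + v_{9}  ⇒ sig = (2; 1,1)
  {3,9}:  v_{3} + v_{9} = v_{4} + v_{6} + v_{7}  ⇒ sig = (2; 1,1,1)
  {2,5}:  v_{2} + v_{5} = 2·v_{4} + v_{7} + v_{8}  ⇒ sig = (2; 1,1,2)
  {3,5}:  v_{3} + v_{5} = v_{4} + 2·v_{7} + v_{9}  ⇒ sig = (2; 1,1,2)
  {5,6}:  v_{5} + v_{6} = v_{7} + 2·v_{9}  ⇒ sig = (2; 1,2)
  {1,4,7}:  v_{1} + v_{4} + v_{7} = 0  ⇒ sig = (3; —)
  {2,6,8}:  v_{2} + v_{6} + v_{8} = 0  ⇒ sig = (3; —)
  {2,6,7}:  v_{2} + v_{6} + v_{7} = v_{3}  ⇒ sig = (3; 1)
  {4,6,8}:  v_{4} + v_{6} + v_{8} = v_{9}  ⇒ sig = (3; 1)
  {1,3,4}:  v_{1} + v_{3} + v_{4} = v_{2} + v_{6}  ⇒ sig = (3; 1,1)
  {1,7,9}:  v_{1} + v_{7} + v_{9} = v_{6} + v_{8}  ⇒ sig = (3; 1,1)
  {4,7,8,9}:  v_{4} + v_{7} + v_{8} + v_{9} = v_{5}  ⇒ sig = (4; 1)

so the primitive-relation signature multiset is
[(2; 1), (2; 1), (2; 1,1), (2; 1,1,1), (2; 1,1,2), (2; 1,1,2), (2; 1,2), (3; —), (3; —), (3; 1), (3; 1), (3; 1,1), (3; 1,1), (4; 1)]


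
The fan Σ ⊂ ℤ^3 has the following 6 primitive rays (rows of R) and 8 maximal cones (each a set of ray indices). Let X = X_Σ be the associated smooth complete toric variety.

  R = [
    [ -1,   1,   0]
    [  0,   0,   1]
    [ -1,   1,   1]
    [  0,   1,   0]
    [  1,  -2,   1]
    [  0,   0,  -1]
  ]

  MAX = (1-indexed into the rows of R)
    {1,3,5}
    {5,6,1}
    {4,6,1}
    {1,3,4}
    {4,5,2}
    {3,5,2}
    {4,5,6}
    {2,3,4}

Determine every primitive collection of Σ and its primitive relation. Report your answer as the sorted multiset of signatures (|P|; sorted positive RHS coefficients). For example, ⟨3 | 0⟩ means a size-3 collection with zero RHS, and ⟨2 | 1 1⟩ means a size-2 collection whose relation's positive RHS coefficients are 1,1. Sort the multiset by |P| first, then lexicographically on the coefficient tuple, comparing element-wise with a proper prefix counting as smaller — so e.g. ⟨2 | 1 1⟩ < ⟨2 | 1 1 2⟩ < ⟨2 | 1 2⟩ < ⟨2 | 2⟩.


Primitive collections (5):

  • {2,6}:  v_{2} + v_{6} = 0 ; sig = ⟨2 | 0⟩
  • {1,2}:  v_{1} + v_{2} = v_{3} ; sig = ⟨2 | 1⟩
  • {3,6}:  v_{3} + v_{6} = v_{1} ; sig = ⟨2 | 1⟩
  • {1,4,5}:  v_{1} + v_{4} + v_{5} = v_{2} ; sig = ⟨3 | 1⟩
  • {3,4,5}:  v_{3} + v_{4} + v_{5} = 2·v_{2} ; sig = ⟨3 | 2⟩

so the primitive-relation signature multiset is
    |P|=2: 3 collections, coeffs (), (1), (1)
    |P|=3: 2 collections, coeffs (1), (2)


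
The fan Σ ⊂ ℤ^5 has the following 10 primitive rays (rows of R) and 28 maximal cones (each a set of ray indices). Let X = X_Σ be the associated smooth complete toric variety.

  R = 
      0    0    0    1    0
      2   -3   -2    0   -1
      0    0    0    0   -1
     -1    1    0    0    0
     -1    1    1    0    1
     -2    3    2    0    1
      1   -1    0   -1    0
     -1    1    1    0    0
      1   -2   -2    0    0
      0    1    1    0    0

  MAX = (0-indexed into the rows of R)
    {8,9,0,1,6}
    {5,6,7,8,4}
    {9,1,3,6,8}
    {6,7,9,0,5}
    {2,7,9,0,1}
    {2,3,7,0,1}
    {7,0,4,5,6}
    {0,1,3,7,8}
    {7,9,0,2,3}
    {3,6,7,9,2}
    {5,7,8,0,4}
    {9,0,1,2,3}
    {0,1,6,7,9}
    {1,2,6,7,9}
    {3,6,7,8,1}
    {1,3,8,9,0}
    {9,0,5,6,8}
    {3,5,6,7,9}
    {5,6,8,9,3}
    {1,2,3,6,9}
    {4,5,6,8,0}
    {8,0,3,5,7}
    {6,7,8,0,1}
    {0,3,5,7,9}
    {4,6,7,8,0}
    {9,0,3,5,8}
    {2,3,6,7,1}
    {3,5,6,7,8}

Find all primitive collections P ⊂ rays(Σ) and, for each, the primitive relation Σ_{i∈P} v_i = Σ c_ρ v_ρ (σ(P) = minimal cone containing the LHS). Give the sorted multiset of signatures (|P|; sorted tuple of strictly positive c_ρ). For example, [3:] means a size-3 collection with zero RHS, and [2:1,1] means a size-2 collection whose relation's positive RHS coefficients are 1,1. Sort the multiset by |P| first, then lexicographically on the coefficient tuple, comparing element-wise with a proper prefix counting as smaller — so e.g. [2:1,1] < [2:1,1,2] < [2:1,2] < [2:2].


Δ(Σ) — 10 vertices, 12 min non-faces:

  {1,5}:  v_{1} + v_{5} = 0  so sig = [2:]
  {2,4}:  v_{2} + v_{4} = v_{7}  so sig = [2:1]
  {2,8}:  v_{2} + v_{8} = v_{1} + v_{3}  so sig = [2:1,1]
  {2,5}:  v_{2} + v_{5} = v_{3} + v_{7} + v_{9}  so sig = [2:1,1,1]
  {3,4}:  v_{3} + v_{4} = v_{5} + v_{7} + v_{8}  so sig = [2:1,1,1]
  {4,9}:  v_{4} + v_{9} = v_{0} + v_{5} + v_{6}  so sig = [2:1,1,1]
  {1,4}:  v_{1} + v_{4} = v_{0} + v_{6} + v_{7} + v_{8}  so sig = [2:1,1,1,1]
  {0,3,6}:  v_{0} + v_{3} + v_{6} = 0  so sig = [3:]
  {7,8,9}:  v_{7} + v_{8} + v_{9} = 0  so sig = [3:]
  {0,2,6}:  v_{0} + v_{2} + v_{6} = v_{1} + v_{7} + v_{9}  so sig = [3:1,1,1]
  {1,3,7,9}:  v_{1} + v_{3} + v_{7} + v_{9} = v_{2}  so sig = [4:1]
  {0,5,6,7,8}:  v_{0} + v_{5} + v_{6} + v_{7} + v_{8} = v_{4}  so sig = [5:1]

so the primitive-relation signature multiset is
{ [2:],  [2:1],  [2:1,1],  [2:1,1,1] ×3,  [2:1,1,1,1],  [3:] ×2,  [3:1,1,1],  [4:1],  [5:1] }


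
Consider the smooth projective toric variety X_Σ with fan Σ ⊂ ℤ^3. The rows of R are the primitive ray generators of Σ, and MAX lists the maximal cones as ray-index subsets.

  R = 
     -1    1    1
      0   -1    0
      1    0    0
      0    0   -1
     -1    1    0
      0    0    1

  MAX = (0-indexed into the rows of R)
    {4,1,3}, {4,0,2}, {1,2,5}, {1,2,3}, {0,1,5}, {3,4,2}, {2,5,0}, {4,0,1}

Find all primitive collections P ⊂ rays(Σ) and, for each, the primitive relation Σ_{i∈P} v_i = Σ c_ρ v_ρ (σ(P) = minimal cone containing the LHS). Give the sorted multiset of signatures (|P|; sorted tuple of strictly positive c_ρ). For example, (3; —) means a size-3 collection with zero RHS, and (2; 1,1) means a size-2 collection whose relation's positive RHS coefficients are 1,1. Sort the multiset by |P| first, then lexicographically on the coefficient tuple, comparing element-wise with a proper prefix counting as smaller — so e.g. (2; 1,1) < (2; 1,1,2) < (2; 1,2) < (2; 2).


5 collections generate NE(X_Σ); each relation:

  P = {3,5}:  v_{3} + v_{5} = 0  ⟹  sig = (2; —)
  P = {0,3}:  v_{0} + v_{3} = v_{4}  ⟹  sig = (2; 1)
  P = {4,5}:  v_{4} + v_{5} = v_{0}  ⟹  sig = (2; 1)
  P = {1,2,4}:  v_{1} + v_{2} + v_{4} = 0  ⟹  sig = (3; —)
  P = {0,1,2}:  v_{0} + v_{1} + v_{2} = v_{5}  ⟹  sig = (3; 1)

Sorted signature multiset PRS(X):
    (2; —)
    (2; 1)
    (2; 1)
    (3; —)
    (3; 1)


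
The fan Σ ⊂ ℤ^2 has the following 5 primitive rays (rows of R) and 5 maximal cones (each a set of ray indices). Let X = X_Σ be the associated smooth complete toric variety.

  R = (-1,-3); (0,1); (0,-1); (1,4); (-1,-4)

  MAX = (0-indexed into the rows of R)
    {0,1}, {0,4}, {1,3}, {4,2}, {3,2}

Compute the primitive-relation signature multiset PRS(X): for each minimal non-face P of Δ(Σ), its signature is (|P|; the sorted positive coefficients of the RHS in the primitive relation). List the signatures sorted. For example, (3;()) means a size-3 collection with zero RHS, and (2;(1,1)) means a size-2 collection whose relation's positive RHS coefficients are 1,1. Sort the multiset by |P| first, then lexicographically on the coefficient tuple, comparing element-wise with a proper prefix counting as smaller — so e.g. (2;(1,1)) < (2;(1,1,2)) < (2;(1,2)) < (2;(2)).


5 minimal non-faces of Δ(Σ) (on 5 rays):

  P = {1,2}:  v_{1} + v_{2} = 0 ; sig = (2;())
  P = {3,4}:  v_{3} + v_{4} = 0 ; sig = (2;())
  P = {0,2}:  v_{0} + v_{2} = v_{4} ; sig = (2;(1))
  P = {0,3}:  v_{0} + v_{3} = v_{1} ; sig = (2;(1))
  P = {1,4}:  v_{1} + v_{4} = v_{0} ; sig = (2;(1))

Signatures (|P|; sorted positive RHS coefficients), sorted:
{ (2;()) ×2,  (2;(1)) ×3 }


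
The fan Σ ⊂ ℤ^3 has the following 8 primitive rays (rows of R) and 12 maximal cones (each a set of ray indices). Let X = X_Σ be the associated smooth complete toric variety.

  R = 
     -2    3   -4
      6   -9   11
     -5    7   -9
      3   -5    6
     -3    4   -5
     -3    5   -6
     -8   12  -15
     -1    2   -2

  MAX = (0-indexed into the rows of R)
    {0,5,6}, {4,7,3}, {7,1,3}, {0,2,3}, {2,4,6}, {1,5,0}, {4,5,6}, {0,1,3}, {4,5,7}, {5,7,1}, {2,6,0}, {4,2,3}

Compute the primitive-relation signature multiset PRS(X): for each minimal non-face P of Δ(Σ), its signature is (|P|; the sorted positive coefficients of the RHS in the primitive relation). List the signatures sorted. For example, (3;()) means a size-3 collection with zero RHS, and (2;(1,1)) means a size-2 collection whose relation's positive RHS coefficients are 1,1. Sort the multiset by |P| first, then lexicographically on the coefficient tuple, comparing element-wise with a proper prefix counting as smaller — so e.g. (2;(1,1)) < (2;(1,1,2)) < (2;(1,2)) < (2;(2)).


|primitive collections| = 10. Relations:

  {3,5}:  v_{3} + v_{5} = 0  →  sig = (2;())
  {0,4}:  v_{0} + v_{4} = v_{2}  →  sig = (2;(1))
  {0,7}:  v_{0} + v_{7} = v_{5}  →  sig = (2;(1))
  {1,4}:  v_{1} + v_{4} = v_{3}  →  sig = (2;(1))
  {1,6}:  v_{1} + v_{6} = v_{0}  →  sig = (2;(1))
  {2,5}:  v_{2} + v_{5} = v_{6}  →  sig = (2;(1))
  {3,6}:  v_{3} + v_{6} = v_{2}  →  sig = (2;(1))
  {1,2}:  v_{1} + v_{2} = v_{0} + v_{3}  →  sig = (2;(1,1))
  {2,7}:  v_{2} + v_{7} = v_{4} + v_{5}  →  sig = (2;(1,1))
  {6,7}:  v_{6} + v_{7} = v_{4} + 2·v_{5}  →  sig = (2;(1,2))

Hence PRS(X_Σ) =
    (2;())
    (2;(1))
    (2;(1))
    (2;(1))
    (2;(1))
    (2;(1))
    (2;(1))
    (2;(1,1))
    (2;(1,1))
    (2;(1,2))
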